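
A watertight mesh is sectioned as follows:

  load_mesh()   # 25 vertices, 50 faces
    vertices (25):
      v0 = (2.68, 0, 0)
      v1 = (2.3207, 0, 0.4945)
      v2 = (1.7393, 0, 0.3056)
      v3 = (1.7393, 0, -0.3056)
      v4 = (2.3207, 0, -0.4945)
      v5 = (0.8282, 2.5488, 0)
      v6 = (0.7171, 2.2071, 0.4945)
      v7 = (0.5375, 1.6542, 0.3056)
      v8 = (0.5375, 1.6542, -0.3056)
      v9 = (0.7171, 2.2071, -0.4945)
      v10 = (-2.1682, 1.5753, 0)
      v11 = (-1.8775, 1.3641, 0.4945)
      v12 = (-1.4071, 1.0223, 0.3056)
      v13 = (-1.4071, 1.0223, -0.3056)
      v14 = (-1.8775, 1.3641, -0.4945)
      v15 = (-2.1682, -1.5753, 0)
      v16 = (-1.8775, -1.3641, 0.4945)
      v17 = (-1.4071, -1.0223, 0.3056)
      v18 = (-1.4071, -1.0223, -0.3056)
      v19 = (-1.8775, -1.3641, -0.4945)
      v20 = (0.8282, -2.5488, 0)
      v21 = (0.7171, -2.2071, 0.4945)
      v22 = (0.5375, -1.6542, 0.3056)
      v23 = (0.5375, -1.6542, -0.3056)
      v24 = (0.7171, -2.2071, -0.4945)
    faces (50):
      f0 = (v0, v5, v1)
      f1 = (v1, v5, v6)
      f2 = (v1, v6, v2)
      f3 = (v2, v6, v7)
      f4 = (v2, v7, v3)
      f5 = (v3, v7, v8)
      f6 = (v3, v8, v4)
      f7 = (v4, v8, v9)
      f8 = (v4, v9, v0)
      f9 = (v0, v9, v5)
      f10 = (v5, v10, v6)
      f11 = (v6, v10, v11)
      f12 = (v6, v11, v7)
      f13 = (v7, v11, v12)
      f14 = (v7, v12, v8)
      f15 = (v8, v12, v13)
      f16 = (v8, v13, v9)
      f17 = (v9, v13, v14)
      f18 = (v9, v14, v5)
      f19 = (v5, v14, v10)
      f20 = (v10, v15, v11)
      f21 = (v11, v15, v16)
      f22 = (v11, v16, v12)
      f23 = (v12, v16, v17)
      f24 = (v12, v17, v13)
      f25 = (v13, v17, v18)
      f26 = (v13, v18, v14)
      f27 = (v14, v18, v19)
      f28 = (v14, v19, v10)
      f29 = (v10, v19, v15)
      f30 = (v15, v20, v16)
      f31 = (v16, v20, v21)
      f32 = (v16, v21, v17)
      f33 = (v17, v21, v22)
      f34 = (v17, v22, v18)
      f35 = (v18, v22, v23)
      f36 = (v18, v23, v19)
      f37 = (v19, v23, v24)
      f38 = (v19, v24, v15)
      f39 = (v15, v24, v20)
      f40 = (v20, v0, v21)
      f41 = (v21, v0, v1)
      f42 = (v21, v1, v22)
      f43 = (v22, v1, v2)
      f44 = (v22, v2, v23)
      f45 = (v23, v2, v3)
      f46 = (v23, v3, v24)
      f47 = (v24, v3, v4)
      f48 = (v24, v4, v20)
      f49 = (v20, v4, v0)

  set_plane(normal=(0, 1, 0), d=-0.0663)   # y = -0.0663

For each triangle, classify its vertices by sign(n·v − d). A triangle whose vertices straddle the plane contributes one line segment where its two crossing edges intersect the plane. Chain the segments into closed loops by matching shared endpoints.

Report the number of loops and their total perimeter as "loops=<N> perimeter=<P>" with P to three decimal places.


Straddling triangles (20 of 50):
  (v10,v15,v11) [+-+] → (-2.1682, -0.0663, 0)–(-2.01896, -0.0663, 0.253862)  len=0.2945
  (v11,v15,v16) [+--] → (-2.01896, -0.0663, 0.253862)–(-1.8775, -0.0663, 0.4945)  len=0.2791
  (v11,v16,v12) [+-+] → (-1.8775, -0.0663, 0.4945)–(-1.62168, -0.0663, 0.39177)  len=0.2757
  (v12,v16,v17) [+--] → (-1.62168, -0.0663, 0.39177)–(-1.4071, -0.0663, 0.3056)  len=0.2312
  (v12,v17,v13) [+-+] → (-1.4071, -0.0663, 0.3056)–(-1.4071, -0.0663, 0.0198193)  len=0.2858
  (v13,v17,v18) [+--] → (-1.4071, -0.0663, 0.0198193)–(-1.4071, -0.0663, -0.3056)  len=0.3254
  (v13,v18,v14) [+-+] → (-1.4071, -0.0663, -0.3056)–(-1.59554, -0.0663, -0.381274)  len=0.2031
  (v14,v18,v19) [+--] → (-1.59554, -0.0663, -0.381274)–(-1.8775, -0.0663, -0.4945)  len=0.3038
  (v14,v19,v10) [+-+] → (-1.8775, -0.0663, -0.4945)–(-2.00585, -0.0663, -0.276169)  len=0.2533
  (v10,v19,v15) [+--] → (-2.00585, -0.0663, -0.276169)–(-2.1682, -0.0663, 0)  len=0.3204
  (v20,v0,v21) [-+-] → (2.63183, -0.0663, 0)–(2.62104, -0.0663, 0.0148545)  len=0.0184
  (v21,v0,v1) [-++] → (2.62104, -0.0663, 0.0148545)–(2.27253, -0.0663, 0.4945)  len=0.5929
  (v21,v1,v22) [-+-] → (2.27253, -0.0663, 0.4945)–(2.24923, -0.0663, 0.486929)  len=0.0245
  (v22,v1,v2) [-++] → (2.24923, -0.0663, 0.486929)–(1.69113, -0.0663, 0.3056)  len=0.5868
  (v22,v2,v23) [-+-] → (1.69113, -0.0663, 0.3056)–(1.69113, -0.0663, 0.281103)  len=0.0245
  (v23,v2,v3) [-++] → (1.69113, -0.0663, 0.281103)–(1.69113, -0.0663, -0.3056)  len=0.5867
  (v23,v3,v24) [-+-] → (1.69113, -0.0663, -0.3056)–(1.70859, -0.0663, -0.311274)  len=0.0184
  (v24,v3,v4) [-++] → (1.70859, -0.0663, -0.311274)–(2.27253, -0.0663, -0.4945)  len=0.5930
  (v24,v4,v20) [-+-] → (2.27253, -0.0663, -0.4945)–(2.28188, -0.0663, -0.481637)  len=0.0159
  (v20,v4,v0) [-++] → (2.28188, -0.0663, -0.481637)–(2.63183, -0.0663, 0)  len=0.5954

Chained into 2 loop(s):
  loop 1: 10 segments, perimeter = 2.7723
  loop 2: 10 segments, perimeter = 3.0563
Total perimeter = 5.829

loops=2 perimeter=5.829


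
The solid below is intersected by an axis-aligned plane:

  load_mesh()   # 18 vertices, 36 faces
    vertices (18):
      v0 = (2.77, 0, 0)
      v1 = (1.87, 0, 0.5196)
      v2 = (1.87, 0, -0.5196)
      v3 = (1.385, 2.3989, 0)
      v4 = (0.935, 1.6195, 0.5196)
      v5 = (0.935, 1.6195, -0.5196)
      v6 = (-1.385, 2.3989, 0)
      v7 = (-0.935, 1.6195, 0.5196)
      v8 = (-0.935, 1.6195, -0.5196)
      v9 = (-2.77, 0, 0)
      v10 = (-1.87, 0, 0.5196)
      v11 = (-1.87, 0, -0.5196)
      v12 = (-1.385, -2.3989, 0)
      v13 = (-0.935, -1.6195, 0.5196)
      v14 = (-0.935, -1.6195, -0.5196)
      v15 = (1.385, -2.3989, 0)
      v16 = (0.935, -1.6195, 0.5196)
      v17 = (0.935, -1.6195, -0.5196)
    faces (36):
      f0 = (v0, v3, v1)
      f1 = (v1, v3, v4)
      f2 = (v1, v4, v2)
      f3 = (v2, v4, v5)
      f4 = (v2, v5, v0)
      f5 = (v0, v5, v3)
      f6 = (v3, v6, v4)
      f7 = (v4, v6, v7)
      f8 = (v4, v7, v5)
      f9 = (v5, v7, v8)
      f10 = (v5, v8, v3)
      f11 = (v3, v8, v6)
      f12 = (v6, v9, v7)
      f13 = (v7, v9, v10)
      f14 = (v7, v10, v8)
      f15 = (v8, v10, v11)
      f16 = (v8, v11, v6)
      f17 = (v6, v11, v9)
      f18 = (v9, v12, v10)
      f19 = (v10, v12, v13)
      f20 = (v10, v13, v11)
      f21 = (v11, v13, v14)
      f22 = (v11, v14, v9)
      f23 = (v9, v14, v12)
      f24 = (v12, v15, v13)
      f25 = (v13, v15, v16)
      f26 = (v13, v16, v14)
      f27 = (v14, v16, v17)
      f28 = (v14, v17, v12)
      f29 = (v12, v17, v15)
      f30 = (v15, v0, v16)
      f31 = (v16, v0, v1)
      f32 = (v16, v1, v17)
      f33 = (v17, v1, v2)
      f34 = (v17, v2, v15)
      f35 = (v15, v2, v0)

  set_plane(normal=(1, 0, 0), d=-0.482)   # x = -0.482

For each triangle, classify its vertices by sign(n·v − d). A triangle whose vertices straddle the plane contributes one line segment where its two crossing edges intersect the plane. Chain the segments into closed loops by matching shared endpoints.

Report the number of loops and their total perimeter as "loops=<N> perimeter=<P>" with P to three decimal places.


loops=2 perimeter=5.825

Straddling triangles (12 of 36):
  (v3,v6,v4) [+-+] → (-0.482, 2.3989, 0)–(-0.482, 2.09554, 0.202241)  len=0.3646
  (v4,v6,v7) [+--] → (-0.482, 2.09554, 0.202241)–(-0.482, 1.6195, 0.5196)  len=0.5721
  (v4,v7,v5) [+-+] → (-0.482, 1.6195, 0.5196)–(-0.482, 1.6195, 0.267858)  len=0.2517
  (v5,v7,v8) [+--] → (-0.482, 1.6195, 0.267858)–(-0.482, 1.6195, -0.5196)  len=0.7875
  (v5,v8,v3) [+-+] → (-0.482, 1.6195, -0.5196)–(-0.482, 1.77168, -0.418144)  len=0.1829
  (v3,v8,v6) [+--] → (-0.482, 1.77168, -0.418144)–(-0.482, 2.3989, 0)  len=0.7538
  (v12,v15,v13) [-+-] → (-0.482, -2.3989, 0)–(-0.482, -1.77168, 0.418144)  len=0.7538
  (v13,v15,v16) [-++] → (-0.482, -1.77168, 0.418144)–(-0.482, -1.6195, 0.5196)  len=0.1829
  (v13,v16,v14) [-+-] → (-0.482, -1.6195, 0.5196)–(-0.482, -1.6195, -0.267858)  len=0.7875
  (v14,v16,v17) [-++] → (-0.482, -1.6195, -0.267858)–(-0.482, -1.6195, -0.5196)  len=0.2517
  (v14,v17,v12) [-+-] → (-0.482, -1.6195, -0.5196)–(-0.482, -2.09554, -0.202241)  len=0.5721
  (v12,v17,v15) [-++] → (-0.482, -2.09554, -0.202241)–(-0.482, -2.3989, 0)  len=0.3646

Chained into 2 loop(s):
  loop 1: 6 segments, perimeter = 2.9126
  loop 2: 6 segments, perimeter = 2.9126
Total perimeter = 5.825


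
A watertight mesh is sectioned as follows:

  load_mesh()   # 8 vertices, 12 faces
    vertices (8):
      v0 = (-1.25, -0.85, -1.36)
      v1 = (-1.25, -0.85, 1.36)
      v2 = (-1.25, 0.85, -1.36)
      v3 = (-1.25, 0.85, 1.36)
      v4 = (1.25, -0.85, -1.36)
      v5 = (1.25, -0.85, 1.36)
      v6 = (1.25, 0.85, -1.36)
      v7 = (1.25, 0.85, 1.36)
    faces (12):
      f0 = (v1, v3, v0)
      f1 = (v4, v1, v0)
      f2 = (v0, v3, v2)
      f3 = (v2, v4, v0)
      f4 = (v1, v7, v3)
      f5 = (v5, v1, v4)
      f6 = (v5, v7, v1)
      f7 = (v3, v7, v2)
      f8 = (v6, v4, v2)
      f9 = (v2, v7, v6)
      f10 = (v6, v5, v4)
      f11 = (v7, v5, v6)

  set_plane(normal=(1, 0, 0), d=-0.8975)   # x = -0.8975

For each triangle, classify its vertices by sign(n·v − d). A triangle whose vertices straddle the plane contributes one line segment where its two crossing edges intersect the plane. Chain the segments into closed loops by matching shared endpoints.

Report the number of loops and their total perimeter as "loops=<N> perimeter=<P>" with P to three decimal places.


loops=1 perimeter=8.840

Straddling triangles (8 of 12):
  (v4,v1,v0) [+--] → (-0.8975, -0.85, 0.97648)–(-0.8975, -0.85, -1.36)  len=2.3365
  (v2,v4,v0) [-+-] → (-0.8975, 0.6103, -1.36)–(-0.8975, -0.85, -1.36)  len=1.4603
  (v1,v7,v3) [-+-] → (-0.8975, -0.6103, 1.36)–(-0.8975, 0.85, 1.36)  len=1.4603
  (v5,v1,v4) [+-+] → (-0.8975, -0.85, 1.36)–(-0.8975, -0.85, 0.97648)  len=0.3835
  (v5,v7,v1) [++-] → (-0.8975, -0.6103, 1.36)–(-0.8975, -0.85, 1.36)  len=0.2397
  (v3,v7,v2) [-+-] → (-0.8975, 0.85, 1.36)–(-0.8975, 0.85, -0.97648)  len=2.3365
  (v6,v4,v2) [++-] → (-0.8975, 0.6103, -1.36)–(-0.8975, 0.85, -1.36)  len=0.2397
  (v2,v7,v6) [-++] → (-0.8975, 0.85, -0.97648)–(-0.8975, 0.85, -1.36)  len=0.3835

Chained into 1 loop(s):
  loop 1: 8 segments, perimeter = 8.8400
Total perimeter = 8.840


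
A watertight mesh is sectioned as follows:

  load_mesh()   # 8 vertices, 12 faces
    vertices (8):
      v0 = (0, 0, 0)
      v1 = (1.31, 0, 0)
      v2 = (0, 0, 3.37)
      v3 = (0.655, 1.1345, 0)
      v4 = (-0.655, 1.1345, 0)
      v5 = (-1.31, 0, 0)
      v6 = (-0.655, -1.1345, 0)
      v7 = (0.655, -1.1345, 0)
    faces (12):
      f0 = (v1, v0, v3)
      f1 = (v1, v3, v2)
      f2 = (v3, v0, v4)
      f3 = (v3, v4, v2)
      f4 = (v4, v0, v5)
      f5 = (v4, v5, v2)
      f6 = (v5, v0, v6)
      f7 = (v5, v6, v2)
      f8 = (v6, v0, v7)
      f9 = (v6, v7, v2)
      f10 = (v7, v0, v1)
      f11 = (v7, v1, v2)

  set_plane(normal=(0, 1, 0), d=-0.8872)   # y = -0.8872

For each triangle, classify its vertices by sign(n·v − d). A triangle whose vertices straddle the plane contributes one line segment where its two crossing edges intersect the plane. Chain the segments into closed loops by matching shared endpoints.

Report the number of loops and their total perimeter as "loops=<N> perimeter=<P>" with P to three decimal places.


Straddling triangles (6 of 12):
  (v5,v0,v6) [++-] → (-0.512222, -0.8872, 0)–(-0.797778, -0.8872, 0)  len=0.2856
  (v5,v6,v2) [+-+] → (-0.797778, -0.8872, 0)–(-0.512222, -0.8872, 0.734598)  len=0.7881
  (v6,v0,v7) [-+-] → (-0.512222, -0.8872, 0)–(0.512222, -0.8872, 0)  len=1.0244
  (v6,v7,v2) [--+] → (0.512222, -0.8872, 0.734598)–(-0.512222, -0.8872, 0.734598)  len=1.0244
  (v7,v0,v1) [-++] → (0.512222, -0.8872, 0)–(0.797778, -0.8872, 0)  len=0.2856
  (v7,v1,v2) [-++] → (0.797778, -0.8872, 0)–(0.512222, -0.8872, 0.734598)  len=0.7881

Chained into 1 loop(s):
  loop 1: 6 segments, perimeter = 4.1963
Total perimeter = 4.196

loops=1 perimeter=4.196


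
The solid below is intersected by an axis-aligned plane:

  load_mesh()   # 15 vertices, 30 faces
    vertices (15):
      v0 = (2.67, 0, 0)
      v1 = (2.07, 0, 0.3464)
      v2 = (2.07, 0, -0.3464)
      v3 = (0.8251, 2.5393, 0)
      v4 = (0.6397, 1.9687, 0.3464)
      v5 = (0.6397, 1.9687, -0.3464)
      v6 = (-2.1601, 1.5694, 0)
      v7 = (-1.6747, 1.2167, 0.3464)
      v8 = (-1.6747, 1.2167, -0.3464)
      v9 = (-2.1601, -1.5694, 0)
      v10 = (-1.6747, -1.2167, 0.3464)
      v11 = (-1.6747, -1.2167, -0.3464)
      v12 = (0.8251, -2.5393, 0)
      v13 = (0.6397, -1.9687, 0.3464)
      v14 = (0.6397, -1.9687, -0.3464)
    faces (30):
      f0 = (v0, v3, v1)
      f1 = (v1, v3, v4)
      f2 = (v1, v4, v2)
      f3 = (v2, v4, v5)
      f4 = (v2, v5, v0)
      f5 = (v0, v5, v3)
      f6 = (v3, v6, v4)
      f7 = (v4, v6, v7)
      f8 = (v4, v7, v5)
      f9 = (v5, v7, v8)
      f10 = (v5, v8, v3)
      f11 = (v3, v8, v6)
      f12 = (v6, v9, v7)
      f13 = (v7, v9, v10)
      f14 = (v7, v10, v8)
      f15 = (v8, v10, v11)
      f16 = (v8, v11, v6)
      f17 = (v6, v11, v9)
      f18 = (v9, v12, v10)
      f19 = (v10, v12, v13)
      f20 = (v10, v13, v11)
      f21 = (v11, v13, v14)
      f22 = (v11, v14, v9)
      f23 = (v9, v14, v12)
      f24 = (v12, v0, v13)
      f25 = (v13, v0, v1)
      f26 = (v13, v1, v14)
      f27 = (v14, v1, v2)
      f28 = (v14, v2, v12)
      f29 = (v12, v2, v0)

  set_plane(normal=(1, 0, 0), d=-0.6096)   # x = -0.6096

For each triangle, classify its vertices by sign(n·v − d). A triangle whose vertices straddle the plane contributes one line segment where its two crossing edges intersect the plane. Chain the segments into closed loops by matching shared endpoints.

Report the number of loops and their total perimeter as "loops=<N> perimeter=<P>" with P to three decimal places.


loops=2 perimeter=3.853

Straddling triangles (12 of 30):
  (v3,v6,v4) [+-+] → (-0.6096, 2.07316, 0)–(-0.6096, 1.79053, 0.191833)  len=0.3416
  (v4,v6,v7) [+--] → (-0.6096, 1.79053, 0.191833)–(-0.6096, 1.56277, 0.3464)  len=0.2753
  (v4,v7,v5) [+-+] → (-0.6096, 1.56277, 0.3464)–(-0.6096, 1.56277, 0.0275695)  len=0.3188
  (v5,v7,v8) [+--] → (-0.6096, 1.56277, 0.0275695)–(-0.6096, 1.56277, -0.3464)  len=0.3740
  (v5,v8,v3) [+-+] → (-0.6096, 1.56277, -0.3464)–(-0.6096, 1.78023, -0.198808)  len=0.2628
  (v3,v8,v6) [+--] → (-0.6096, 1.78023, -0.198808)–(-0.6096, 2.07316, 0)  len=0.3540
  (v9,v12,v10) [-+-] → (-0.6096, -2.07316, 0)–(-0.6096, -1.78023, 0.198808)  len=0.3540
  (v10,v12,v13) [-++] → (-0.6096, -1.78023, 0.198808)–(-0.6096, -1.56277, 0.3464)  len=0.2628
  (v10,v13,v11) [-+-] → (-0.6096, -1.56277, 0.3464)–(-0.6096, -1.56277, -0.0275695)  len=0.3740
  (v11,v13,v14) [-++] → (-0.6096, -1.56277, -0.0275695)–(-0.6096, -1.56277, -0.3464)  len=0.3188
  (v11,v14,v9) [-+-] → (-0.6096, -1.56277, -0.3464)–(-0.6096, -1.79053, -0.191833)  len=0.2753
  (v9,v14,v12) [-++] → (-0.6096, -1.79053, -0.191833)–(-0.6096, -2.07316, 0)  len=0.3416

Chained into 2 loop(s):
  loop 1: 6 segments, perimeter = 1.9265
  loop 2: 6 segments, perimeter = 1.9265
Total perimeter = 3.853


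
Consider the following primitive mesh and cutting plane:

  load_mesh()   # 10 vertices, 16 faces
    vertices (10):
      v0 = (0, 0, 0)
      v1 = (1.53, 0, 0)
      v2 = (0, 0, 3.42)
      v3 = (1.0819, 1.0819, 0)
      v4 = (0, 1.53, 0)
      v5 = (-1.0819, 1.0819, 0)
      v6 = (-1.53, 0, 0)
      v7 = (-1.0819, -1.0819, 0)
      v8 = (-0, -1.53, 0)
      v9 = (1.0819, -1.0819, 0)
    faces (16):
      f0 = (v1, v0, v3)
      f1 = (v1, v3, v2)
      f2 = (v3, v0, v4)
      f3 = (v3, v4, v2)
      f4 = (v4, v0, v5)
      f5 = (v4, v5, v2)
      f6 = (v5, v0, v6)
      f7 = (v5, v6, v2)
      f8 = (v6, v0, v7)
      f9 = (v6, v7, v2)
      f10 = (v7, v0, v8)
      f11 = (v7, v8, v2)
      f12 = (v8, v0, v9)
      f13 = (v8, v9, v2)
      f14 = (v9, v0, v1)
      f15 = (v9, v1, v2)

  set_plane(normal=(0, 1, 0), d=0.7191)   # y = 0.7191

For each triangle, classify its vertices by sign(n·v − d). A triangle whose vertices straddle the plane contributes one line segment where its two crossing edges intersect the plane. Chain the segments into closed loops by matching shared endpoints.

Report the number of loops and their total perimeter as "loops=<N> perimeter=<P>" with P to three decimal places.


loops=1 perimeter=6.937

Straddling triangles (8 of 16):
  (v1,v0,v3) [--+] → (0.7191, 0.7191, 0)–(1.23216, 0.7191, 0)  len=0.5131
  (v1,v3,v2) [-+-] → (1.23216, 0.7191, 0)–(0.7191, 0.7191, 1.14685)  len=1.2564
  (v3,v0,v4) [+-+] → (0.7191, 0.7191, 0)–(0, 0.7191, 0)  len=0.7191
  (v3,v4,v2) [++-] → (0, 0.7191, 1.8126)–(0.7191, 0.7191, 1.14685)  len=0.9800
  (v4,v0,v5) [+-+] → (0, 0.7191, 0)–(-0.7191, 0.7191, 0)  len=0.7191
  (v4,v5,v2) [++-] → (-0.7191, 0.7191, 1.14685)–(0, 0.7191, 1.8126)  len=0.9800
  (v5,v0,v6) [+--] → (-0.7191, 0.7191, 0)–(-1.23216, 0.7191, 0)  len=0.5131
  (v5,v6,v2) [+--] → (-1.23216, 0.7191, 0)–(-0.7191, 0.7191, 1.14685)  len=1.2564

Chained into 1 loop(s):
  loop 1: 8 segments, perimeter = 6.9370
Total perimeter = 6.937


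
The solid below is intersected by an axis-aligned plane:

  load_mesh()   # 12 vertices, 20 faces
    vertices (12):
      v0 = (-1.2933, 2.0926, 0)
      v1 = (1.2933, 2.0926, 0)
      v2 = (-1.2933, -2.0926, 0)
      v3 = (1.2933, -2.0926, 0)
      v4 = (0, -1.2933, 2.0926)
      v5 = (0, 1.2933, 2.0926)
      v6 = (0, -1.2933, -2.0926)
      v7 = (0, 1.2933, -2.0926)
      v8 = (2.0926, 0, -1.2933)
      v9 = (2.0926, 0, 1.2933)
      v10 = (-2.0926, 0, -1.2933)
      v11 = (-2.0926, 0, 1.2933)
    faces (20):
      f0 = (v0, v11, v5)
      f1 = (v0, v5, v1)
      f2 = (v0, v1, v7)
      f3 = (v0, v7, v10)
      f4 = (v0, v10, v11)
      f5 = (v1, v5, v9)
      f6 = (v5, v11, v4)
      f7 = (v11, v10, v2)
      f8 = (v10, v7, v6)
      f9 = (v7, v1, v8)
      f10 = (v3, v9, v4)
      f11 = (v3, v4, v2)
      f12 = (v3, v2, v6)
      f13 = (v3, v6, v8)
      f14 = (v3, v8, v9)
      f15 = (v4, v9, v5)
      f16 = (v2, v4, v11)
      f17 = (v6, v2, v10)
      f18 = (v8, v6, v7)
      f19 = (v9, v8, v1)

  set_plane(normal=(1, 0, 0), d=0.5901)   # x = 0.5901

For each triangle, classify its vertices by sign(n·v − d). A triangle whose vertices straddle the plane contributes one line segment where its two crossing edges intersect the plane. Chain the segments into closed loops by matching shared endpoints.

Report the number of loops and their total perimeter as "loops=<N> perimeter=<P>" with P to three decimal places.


loops=1 perimeter=12.712

Straddling triangles (10 of 20):
  (v0,v5,v1) [--+] → (0.5901, 1.658, 1.1378)–(0.5901, 2.0926, 0)  len=1.2180
  (v0,v1,v7) [-+-] → (0.5901, 2.0926, 0)–(0.5901, 1.658, -1.1378)  len=1.2180
  (v1,v5,v9) [+-+] → (0.5901, 1.658, 1.1378)–(0.5901, 0.928598, 1.8672)  len=1.0315
  (v7,v1,v8) [-++] → (0.5901, 1.658, -1.1378)–(0.5901, 0.928598, -1.8672)  len=1.0315
  (v3,v9,v4) [++-] → (0.5901, -0.928598, 1.8672)–(0.5901, -1.658, 1.1378)  len=1.0315
  (v3,v4,v2) [+--] → (0.5901, -1.658, 1.1378)–(0.5901, -2.0926, 0)  len=1.2180
  (v3,v2,v6) [+--] → (0.5901, -2.0926, 0)–(0.5901, -1.658, -1.1378)  len=1.2180
  (v3,v6,v8) [+-+] → (0.5901, -1.658, -1.1378)–(0.5901, -0.928598, -1.8672)  len=1.0315
  (v4,v9,v5) [-+-] → (0.5901, -0.928598, 1.8672)–(0.5901, 0.928598, 1.8672)  len=1.8572
  (v8,v6,v7) [+--] → (0.5901, -0.928598, -1.8672)–(0.5901, 0.928598, -1.8672)  len=1.8572

Chained into 1 loop(s):
  loop 1: 10 segments, perimeter = 12.7124
Total perimeter = 12.712


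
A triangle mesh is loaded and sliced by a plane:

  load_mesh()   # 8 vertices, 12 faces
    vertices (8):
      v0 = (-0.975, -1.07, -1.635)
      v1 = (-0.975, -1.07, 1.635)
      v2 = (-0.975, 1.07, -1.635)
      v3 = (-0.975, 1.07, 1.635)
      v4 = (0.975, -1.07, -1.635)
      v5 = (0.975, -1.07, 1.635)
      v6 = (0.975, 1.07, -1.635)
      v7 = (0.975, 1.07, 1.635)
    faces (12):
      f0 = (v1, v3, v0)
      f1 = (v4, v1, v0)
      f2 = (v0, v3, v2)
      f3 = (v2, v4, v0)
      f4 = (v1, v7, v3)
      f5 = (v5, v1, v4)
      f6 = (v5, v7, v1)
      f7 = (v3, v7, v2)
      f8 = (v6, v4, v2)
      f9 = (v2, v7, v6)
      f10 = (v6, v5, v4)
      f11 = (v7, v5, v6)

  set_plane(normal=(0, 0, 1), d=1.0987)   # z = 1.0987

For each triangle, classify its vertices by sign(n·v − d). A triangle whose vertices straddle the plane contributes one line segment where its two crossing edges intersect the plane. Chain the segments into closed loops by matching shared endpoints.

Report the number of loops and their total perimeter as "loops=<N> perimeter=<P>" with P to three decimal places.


Straddling triangles (8 of 12):
  (v1,v3,v0) [++-] → (-0.975, 0.719027, 1.0987)–(-0.975, -1.07, 1.0987)  len=1.7890
  (v4,v1,v0) [-+-] → (-0.655188, -1.07, 1.0987)–(-0.975, -1.07, 1.0987)  len=0.3198
  (v0,v3,v2) [-+-] → (-0.975, 0.719027, 1.0987)–(-0.975, 1.07, 1.0987)  len=0.3510
  (v5,v1,v4) [++-] → (-0.655188, -1.07, 1.0987)–(0.975, -1.07, 1.0987)  len=1.6302
  (v3,v7,v2) [++-] → (0.655188, 1.07, 1.0987)–(-0.975, 1.07, 1.0987)  len=1.6302
  (v2,v7,v6) [-+-] → (0.655188, 1.07, 1.0987)–(0.975, 1.07, 1.0987)  len=0.3198
  (v6,v5,v4) [-+-] → (0.975, -0.719027, 1.0987)–(0.975, -1.07, 1.0987)  len=0.3510
  (v7,v5,v6) [++-] → (0.975, -0.719027, 1.0987)–(0.975, 1.07, 1.0987)  len=1.7890

Chained into 1 loop(s):
  loop 1: 8 segments, perimeter = 8.1800
Total perimeter = 8.180

loops=1 perimeter=8.180


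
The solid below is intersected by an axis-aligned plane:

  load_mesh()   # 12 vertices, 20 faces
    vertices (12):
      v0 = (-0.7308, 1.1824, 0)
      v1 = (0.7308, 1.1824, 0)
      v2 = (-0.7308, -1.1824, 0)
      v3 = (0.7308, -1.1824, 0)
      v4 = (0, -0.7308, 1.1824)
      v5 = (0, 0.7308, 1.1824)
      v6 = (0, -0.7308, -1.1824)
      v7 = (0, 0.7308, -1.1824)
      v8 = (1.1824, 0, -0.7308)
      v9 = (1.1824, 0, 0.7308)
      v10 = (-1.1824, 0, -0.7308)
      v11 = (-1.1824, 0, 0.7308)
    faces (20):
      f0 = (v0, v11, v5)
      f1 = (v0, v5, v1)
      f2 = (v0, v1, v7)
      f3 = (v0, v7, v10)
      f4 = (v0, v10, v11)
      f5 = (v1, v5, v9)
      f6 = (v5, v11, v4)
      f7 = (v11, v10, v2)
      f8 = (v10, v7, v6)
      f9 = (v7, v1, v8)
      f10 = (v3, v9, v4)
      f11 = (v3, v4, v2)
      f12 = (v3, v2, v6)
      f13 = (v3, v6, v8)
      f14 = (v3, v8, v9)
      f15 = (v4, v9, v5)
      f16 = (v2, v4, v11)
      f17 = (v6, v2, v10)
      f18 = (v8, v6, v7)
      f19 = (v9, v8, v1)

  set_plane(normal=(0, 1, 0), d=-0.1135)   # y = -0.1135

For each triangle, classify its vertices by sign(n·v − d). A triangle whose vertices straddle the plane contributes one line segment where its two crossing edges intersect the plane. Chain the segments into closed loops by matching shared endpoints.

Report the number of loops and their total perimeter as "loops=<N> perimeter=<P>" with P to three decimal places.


loops=1 perimeter=7.713

Straddling triangles (10 of 20):
  (v5,v11,v4) [++-] → (-0.998762, -0.1135, 0.800938)–(0, -0.1135, 1.1824)  len=1.0691
  (v11,v10,v2) [++-] → (-1.13905, -0.1135, -0.66065)–(-1.13905, -0.1135, 0.66065)  len=1.3213
  (v10,v7,v6) [++-] → (0, -0.1135, -1.1824)–(-0.998762, -0.1135, -0.800938)  len=1.0691
  (v3,v9,v4) [-+-] → (1.13905, -0.1135, 0.66065)–(0.998762, -0.1135, 0.800938)  len=0.1984
  (v3,v6,v8) [--+] → (0.998762, -0.1135, -0.800938)–(1.13905, -0.1135, -0.66065)  len=0.1984
  (v3,v8,v9) [-++] → (1.13905, -0.1135, -0.66065)–(1.13905, -0.1135, 0.66065)  len=1.3213
  (v4,v9,v5) [-++] → (0.998762, -0.1135, 0.800938)–(0, -0.1135, 1.1824)  len=1.0691
  (v2,v4,v11) [--+] → (-0.998762, -0.1135, 0.800938)–(-1.13905, -0.1135, 0.66065)  len=0.1984
  (v6,v2,v10) [--+] → (-1.13905, -0.1135, -0.66065)–(-0.998762, -0.1135, -0.800938)  len=0.1984
  (v8,v6,v7) [+-+] → (0.998762, -0.1135, -0.800938)–(0, -0.1135, -1.1824)  len=1.0691

Chained into 1 loop(s):
  loop 1: 10 segments, perimeter = 7.7127
Total perimeter = 7.713


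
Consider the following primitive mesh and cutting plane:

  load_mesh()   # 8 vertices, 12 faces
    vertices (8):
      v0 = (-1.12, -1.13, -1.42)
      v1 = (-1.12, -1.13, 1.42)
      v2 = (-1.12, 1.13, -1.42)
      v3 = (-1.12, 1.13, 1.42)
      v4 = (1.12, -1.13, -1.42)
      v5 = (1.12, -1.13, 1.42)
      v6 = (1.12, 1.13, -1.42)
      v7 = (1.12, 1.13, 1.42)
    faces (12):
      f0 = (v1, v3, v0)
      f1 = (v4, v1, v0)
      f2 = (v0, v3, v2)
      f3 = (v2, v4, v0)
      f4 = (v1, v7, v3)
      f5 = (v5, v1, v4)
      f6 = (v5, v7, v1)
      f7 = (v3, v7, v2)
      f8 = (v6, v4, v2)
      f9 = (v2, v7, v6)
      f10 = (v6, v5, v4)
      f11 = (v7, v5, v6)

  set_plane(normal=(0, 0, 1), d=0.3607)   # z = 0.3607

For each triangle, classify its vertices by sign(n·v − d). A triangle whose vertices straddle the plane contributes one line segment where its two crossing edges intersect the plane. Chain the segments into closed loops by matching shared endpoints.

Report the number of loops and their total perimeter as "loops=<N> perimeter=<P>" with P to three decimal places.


Straddling triangles (8 of 12):
  (v1,v3,v0) [++-] → (-1.12, 0.287036, 0.3607)–(-1.12, -1.13, 0.3607)  len=1.4170
  (v4,v1,v0) [-+-] → (-0.284496, -1.13, 0.3607)–(-1.12, -1.13, 0.3607)  len=0.8355
  (v0,v3,v2) [-+-] → (-1.12, 0.287036, 0.3607)–(-1.12, 1.13, 0.3607)  len=0.8430
  (v5,v1,v4) [++-] → (-0.284496, -1.13, 0.3607)–(1.12, -1.13, 0.3607)  len=1.4045
  (v3,v7,v2) [++-] → (0.284496, 1.13, 0.3607)–(-1.12, 1.13, 0.3607)  len=1.4045
  (v2,v7,v6) [-+-] → (0.284496, 1.13, 0.3607)–(1.12, 1.13, 0.3607)  len=0.8355
  (v6,v5,v4) [-+-] → (1.12, -0.287036, 0.3607)–(1.12, -1.13, 0.3607)  len=0.8430
  (v7,v5,v6) [++-] → (1.12, -0.287036, 0.3607)–(1.12, 1.13, 0.3607)  len=1.4170

Chained into 1 loop(s):
  loop 1: 8 segments, perimeter = 9.0000
Total perimeter = 9.000

loops=1 perimeter=9.000


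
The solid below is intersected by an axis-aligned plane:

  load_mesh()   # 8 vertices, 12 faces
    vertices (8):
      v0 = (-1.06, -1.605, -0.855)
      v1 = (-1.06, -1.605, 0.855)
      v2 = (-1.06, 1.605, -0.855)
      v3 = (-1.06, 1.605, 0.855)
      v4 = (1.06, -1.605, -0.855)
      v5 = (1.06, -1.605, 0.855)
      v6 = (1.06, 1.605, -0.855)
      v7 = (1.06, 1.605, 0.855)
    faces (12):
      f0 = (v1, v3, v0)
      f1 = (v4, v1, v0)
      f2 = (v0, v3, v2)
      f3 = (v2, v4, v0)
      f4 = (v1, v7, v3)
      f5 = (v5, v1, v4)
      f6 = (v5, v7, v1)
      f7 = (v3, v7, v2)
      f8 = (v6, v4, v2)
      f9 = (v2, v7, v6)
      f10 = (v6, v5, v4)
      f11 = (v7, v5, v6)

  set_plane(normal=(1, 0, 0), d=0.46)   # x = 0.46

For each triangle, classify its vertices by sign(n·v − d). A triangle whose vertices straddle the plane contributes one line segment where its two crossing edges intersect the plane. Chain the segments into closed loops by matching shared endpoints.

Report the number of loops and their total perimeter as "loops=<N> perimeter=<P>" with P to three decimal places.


loops=1 perimeter=9.840

Straddling triangles (8 of 12):
  (v4,v1,v0) [+--] → (0.46, -1.605, -0.371038)–(0.46, -1.605, -0.855)  len=0.4840
  (v2,v4,v0) [-+-] → (0.46, -0.696509, -0.855)–(0.46, -1.605, -0.855)  len=0.9085
  (v1,v7,v3) [-+-] → (0.46, 0.696509, 0.855)–(0.46, 1.605, 0.855)  len=0.9085
  (v5,v1,v4) [+-+] → (0.46, -1.605, 0.855)–(0.46, -1.605, -0.371038)  len=1.2260
  (v5,v7,v1) [++-] → (0.46, 0.696509, 0.855)–(0.46, -1.605, 0.855)  len=2.3015
  (v3,v7,v2) [-+-] → (0.46, 1.605, 0.855)–(0.46, 1.605, 0.371038)  len=0.4840
  (v6,v4,v2) [++-] → (0.46, -0.696509, -0.855)–(0.46, 1.605, -0.855)  len=2.3015
  (v2,v7,v6) [-++] → (0.46, 1.605, 0.371038)–(0.46, 1.605, -0.855)  len=1.2260

Chained into 1 loop(s):
  loop 1: 8 segments, perimeter = 9.8400
Total perimeter = 9.840


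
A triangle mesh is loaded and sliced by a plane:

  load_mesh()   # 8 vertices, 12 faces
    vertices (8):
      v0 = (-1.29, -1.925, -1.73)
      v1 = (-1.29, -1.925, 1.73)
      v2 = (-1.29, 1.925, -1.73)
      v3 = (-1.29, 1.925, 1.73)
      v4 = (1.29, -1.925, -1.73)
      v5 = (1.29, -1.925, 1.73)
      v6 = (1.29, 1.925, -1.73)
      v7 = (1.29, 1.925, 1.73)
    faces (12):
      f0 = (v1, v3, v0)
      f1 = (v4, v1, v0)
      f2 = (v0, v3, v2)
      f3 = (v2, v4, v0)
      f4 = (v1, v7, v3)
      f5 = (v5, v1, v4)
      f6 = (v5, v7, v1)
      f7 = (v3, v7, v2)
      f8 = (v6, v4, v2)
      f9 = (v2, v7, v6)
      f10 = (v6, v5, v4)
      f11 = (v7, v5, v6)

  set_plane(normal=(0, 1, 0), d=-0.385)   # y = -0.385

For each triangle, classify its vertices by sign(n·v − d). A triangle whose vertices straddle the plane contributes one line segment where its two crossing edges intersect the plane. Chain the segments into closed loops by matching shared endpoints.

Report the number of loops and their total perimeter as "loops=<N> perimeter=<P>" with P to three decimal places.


loops=1 perimeter=12.080

Straddling triangles (8 of 12):
  (v1,v3,v0) [-+-] → (-1.29, -0.385, 1.73)–(-1.29, -0.385, -0.346)  len=2.0760
  (v0,v3,v2) [-++] → (-1.29, -0.385, -0.346)–(-1.29, -0.385, -1.73)  len=1.3840
  (v2,v4,v0) [+--] → (0.258, -0.385, -1.73)–(-1.29, -0.385, -1.73)  len=1.5480
  (v1,v7,v3) [-++] → (-0.258, -0.385, 1.73)–(-1.29, -0.385, 1.73)  len=1.0320
  (v5,v7,v1) [-+-] → (1.29, -0.385, 1.73)–(-0.258, -0.385, 1.73)  len=1.5480
  (v6,v4,v2) [+-+] → (1.29, -0.385, -1.73)–(0.258, -0.385, -1.73)  len=1.0320
  (v6,v5,v4) [+--] → (1.29, -0.385, 0.346)–(1.29, -0.385, -1.73)  len=2.0760
  (v7,v5,v6) [+-+] → (1.29, -0.385, 1.73)–(1.29, -0.385, 0.346)  len=1.3840

Chained into 1 loop(s):
  loop 1: 8 segments, perimeter = 12.0800
Total perimeter = 12.080


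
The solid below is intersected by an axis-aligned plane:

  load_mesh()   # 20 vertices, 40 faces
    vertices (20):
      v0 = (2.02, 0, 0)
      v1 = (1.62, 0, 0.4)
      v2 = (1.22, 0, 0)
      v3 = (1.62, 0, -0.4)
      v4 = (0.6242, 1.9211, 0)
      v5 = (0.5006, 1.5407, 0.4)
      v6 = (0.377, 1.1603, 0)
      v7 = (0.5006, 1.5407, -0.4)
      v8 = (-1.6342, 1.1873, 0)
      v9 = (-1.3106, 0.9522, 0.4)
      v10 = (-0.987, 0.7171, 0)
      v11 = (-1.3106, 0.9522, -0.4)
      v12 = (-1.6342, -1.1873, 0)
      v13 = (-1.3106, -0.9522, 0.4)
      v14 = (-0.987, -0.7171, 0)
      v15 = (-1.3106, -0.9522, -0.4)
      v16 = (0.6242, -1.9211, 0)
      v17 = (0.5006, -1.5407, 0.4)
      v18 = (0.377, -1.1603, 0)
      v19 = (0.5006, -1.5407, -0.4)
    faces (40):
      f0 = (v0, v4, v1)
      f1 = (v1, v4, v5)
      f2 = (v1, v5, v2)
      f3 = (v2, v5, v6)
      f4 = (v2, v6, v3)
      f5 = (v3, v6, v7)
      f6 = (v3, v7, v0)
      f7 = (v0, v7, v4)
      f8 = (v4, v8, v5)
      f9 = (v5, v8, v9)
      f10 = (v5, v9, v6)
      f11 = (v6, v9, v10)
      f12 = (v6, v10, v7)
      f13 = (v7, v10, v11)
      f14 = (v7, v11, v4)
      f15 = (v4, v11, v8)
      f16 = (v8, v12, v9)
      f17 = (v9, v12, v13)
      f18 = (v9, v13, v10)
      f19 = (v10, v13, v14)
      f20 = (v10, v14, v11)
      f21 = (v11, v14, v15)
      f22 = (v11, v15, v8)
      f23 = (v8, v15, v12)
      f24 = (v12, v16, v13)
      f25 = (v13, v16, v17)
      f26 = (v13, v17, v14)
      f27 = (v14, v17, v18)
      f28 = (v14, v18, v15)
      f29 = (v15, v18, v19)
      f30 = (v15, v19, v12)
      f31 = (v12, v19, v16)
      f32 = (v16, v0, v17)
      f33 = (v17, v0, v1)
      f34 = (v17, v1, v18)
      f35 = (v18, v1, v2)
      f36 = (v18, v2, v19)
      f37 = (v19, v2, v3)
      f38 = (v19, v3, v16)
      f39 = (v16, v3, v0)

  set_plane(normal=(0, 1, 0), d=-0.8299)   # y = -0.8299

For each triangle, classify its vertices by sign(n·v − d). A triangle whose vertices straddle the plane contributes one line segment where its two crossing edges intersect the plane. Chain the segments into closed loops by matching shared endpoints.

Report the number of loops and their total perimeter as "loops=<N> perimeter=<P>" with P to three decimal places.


Straddling triangles (18 of 40):
  (v8,v12,v9) [+-+] → (-1.6342, -0.8299, 0)–(-1.58014, -0.8299, 0.0668194)  len=0.0859
  (v9,v12,v13) [+--] → (-1.58014, -0.8299, 0.0668194)–(-1.3106, -0.8299, 0.4)  len=0.4286
  (v9,v13,v10) [+-+] → (-1.3106, -0.8299, 0.4)–(-1.28689, -0.8299, 0.370694)  len=0.0377
  (v10,v13,v14) [+-+] → (-1.28689, -0.8299, 0.370694)–(-1.14226, -0.8299, 0.191918)  len=0.2300
  (v11,v14,v15) [++-] → (-1.14226, -0.8299, -0.191918)–(-1.3106, -0.8299, -0.4)  len=0.2676
  (v11,v15,v8) [+-+] → (-1.3106, -0.8299, -0.4)–(-1.3291, -0.8299, -0.377135)  len=0.0294
  (v8,v15,v12) [+--] → (-1.3291, -0.8299, -0.377135)–(-1.6342, -0.8299, 0)  len=0.4851
  (v13,v17,v14) [--+] → (-0.783259, -0.8299, 0.0547839)–(-1.14226, -0.8299, 0.191918)  len=0.3843
  (v14,v17,v18) [+--] → (-0.783259, -0.8299, 0.0547839)–(-0.639845, -0.8299, 0)  len=0.1535
  (v14,v18,v15) [+--] → (-0.639845, -0.8299, 0)–(-1.14226, -0.8299, -0.191918)  len=0.5378
  (v16,v0,v17) [-+-] → (1.41703, -0.8299, 0)–(1.20157, -0.8299, 0.215461)  len=0.3047
  (v17,v0,v1) [-++] → (1.20157, -0.8299, 0.215461)–(1.01703, -0.8299, 0.4)  len=0.2610
  (v17,v1,v18) [-+-] → (1.01703, -0.8299, 0.4)–(0.730949, -0.8299, 0.113902)  len=0.4046
  (v18,v1,v2) [-++] → (0.730949, -0.8299, 0.113902)–(0.617048, -0.8299, 0)  len=0.1611
  (v18,v2,v19) [-+-] → (0.617048, -0.8299, 0)–(0.832494, -0.8299, -0.215461)  len=0.3047
  (v19,v2,v3) [-++] → (0.832494, -0.8299, -0.215461)–(1.01703, -0.8299, -0.4)  len=0.2610
  (v19,v3,v16) [-+-] → (1.01703, -0.8299, -0.4)–(1.18982, -0.8299, -0.227203)  len=0.2444
  (v16,v3,v0) [-++] → (1.18982, -0.8299, -0.227203)–(1.41703, -0.8299, 0)  len=0.3213

Chained into 2 loop(s):
  loop 1: 10 segments, perimeter = 2.6400
  loop 2: 8 segments, perimeter = 2.2627
Total perimeter = 4.903

loops=2 perimeter=4.903


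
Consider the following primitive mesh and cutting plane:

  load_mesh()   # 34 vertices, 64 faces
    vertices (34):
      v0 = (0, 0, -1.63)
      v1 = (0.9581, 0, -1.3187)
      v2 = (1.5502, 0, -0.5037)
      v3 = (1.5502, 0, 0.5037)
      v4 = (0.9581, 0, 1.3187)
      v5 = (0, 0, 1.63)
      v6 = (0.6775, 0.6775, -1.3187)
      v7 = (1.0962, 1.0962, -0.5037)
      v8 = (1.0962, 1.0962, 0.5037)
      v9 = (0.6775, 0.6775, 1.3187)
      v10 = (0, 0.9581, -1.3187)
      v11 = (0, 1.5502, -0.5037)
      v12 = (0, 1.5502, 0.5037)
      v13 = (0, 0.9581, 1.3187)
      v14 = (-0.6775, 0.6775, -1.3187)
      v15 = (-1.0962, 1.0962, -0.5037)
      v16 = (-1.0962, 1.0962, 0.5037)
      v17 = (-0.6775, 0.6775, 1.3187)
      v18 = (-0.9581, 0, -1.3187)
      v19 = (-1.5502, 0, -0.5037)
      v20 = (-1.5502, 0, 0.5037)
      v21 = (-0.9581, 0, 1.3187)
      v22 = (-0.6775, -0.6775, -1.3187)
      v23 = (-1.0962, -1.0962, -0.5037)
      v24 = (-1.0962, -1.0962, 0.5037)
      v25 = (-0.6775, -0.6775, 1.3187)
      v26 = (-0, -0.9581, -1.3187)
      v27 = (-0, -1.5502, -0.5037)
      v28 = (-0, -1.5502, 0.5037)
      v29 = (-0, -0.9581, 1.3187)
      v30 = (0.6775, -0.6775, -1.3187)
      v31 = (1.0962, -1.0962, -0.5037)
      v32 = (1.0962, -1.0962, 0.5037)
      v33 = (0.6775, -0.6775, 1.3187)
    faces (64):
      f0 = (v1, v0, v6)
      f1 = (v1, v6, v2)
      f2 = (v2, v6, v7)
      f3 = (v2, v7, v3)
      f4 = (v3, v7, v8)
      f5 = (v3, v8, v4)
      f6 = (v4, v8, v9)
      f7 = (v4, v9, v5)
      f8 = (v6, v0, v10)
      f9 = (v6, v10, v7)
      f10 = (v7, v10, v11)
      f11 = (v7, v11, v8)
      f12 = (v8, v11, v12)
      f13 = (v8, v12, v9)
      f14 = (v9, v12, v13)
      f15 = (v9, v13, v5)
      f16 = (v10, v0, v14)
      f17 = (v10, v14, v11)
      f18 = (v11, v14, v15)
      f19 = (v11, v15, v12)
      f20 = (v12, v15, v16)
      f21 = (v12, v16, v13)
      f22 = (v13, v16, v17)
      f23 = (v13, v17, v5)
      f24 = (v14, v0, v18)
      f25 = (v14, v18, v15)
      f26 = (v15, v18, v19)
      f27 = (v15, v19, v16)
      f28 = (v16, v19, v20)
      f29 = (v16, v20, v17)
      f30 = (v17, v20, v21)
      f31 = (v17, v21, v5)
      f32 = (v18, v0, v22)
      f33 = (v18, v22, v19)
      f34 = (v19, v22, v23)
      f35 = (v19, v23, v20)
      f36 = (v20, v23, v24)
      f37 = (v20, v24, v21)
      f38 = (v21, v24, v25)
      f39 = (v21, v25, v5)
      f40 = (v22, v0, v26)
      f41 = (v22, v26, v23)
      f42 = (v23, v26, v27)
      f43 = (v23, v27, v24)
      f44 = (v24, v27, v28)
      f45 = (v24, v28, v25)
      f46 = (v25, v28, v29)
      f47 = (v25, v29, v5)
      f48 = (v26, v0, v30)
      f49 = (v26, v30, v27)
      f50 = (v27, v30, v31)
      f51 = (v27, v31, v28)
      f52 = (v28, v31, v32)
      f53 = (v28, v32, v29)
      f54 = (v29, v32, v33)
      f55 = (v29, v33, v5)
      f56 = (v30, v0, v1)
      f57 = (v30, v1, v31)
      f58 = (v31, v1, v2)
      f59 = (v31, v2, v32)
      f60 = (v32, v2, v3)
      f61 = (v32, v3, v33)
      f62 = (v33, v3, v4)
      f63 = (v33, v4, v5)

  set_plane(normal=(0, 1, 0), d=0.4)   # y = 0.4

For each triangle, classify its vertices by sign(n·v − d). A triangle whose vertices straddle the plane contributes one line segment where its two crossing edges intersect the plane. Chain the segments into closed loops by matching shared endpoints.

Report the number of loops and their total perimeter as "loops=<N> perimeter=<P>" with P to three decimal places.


loops=1 perimeter=9.309

Straddling triangles (20 of 64):
  (v1,v0,v6) [--+] → (0.4, 0.4, -1.44621)–(0.792432, 0.4, -1.3187)  len=0.4126
  (v1,v6,v2) [-+-] → (0.792432, 0.4, -1.3187)–(1.03495, 0.4, -0.984881)  len=0.4126
  (v2,v6,v7) [-++] → (1.03495, 0.4, -0.984881)–(1.38454, 0.4, -0.5037)  len=0.5948
  (v2,v7,v3) [-+-] → (1.38454, 0.4, -0.5037)–(1.38454, 0.4, 0.136103)  len=0.6398
  (v3,v7,v8) [-++] → (1.38454, 0.4, 0.136103)–(1.38454, 0.4, 0.5037)  len=0.3676
  (v3,v8,v4) [-+-] → (1.38454, 0.4, 0.5037)–(1.00849, 0.4, 1.02131)  len=0.6398
  (v4,v8,v9) [-++] → (1.00849, 0.4, 1.02131)–(0.792432, 0.4, 1.3187)  len=0.3676
  (v4,v9,v5) [-+-] → (0.792432, 0.4, 1.3187)–(0.4, 0.4, 1.44621)  len=0.4126
  (v6,v0,v10) [+-+] → (0.4, 0.4, -1.44621)–(0, 0.4, -1.50003)  len=0.4036
  (v9,v13,v5) [++-] → (0, 0.4, 1.50003)–(0.4, 0.4, 1.44621)  len=0.4036
  (v10,v0,v14) [+-+] → (0, 0.4, -1.50003)–(-0.4, 0.4, -1.44621)  len=0.4036
  (v13,v17,v5) [++-] → (-0.4, 0.4, 1.44621)–(0, 0.4, 1.50003)  len=0.4036
  (v14,v0,v18) [+--] → (-0.4, 0.4, -1.44621)–(-0.792432, 0.4, -1.3187)  len=0.4126
  (v14,v18,v15) [+-+] → (-0.792432, 0.4, -1.3187)–(-1.00849, 0.4, -1.02131)  len=0.3676
  (v15,v18,v19) [+--] → (-1.00849, 0.4, -1.02131)–(-1.38454, 0.4, -0.5037)  len=0.6398
  (v15,v19,v16) [+-+] → (-1.38454, 0.4, -0.5037)–(-1.38454, 0.4, -0.136103)  len=0.3676
  (v16,v19,v20) [+--] → (-1.38454, 0.4, -0.136103)–(-1.38454, 0.4, 0.5037)  len=0.6398
  (v16,v20,v17) [+-+] → (-1.38454, 0.4, 0.5037)–(-1.03495, 0.4, 0.984881)  len=0.5948
  (v17,v20,v21) [+--] → (-1.03495, 0.4, 0.984881)–(-0.792432, 0.4, 1.3187)  len=0.4126
  (v17,v21,v5) [+--] → (-0.792432, 0.4, 1.3187)–(-0.4, 0.4, 1.44621)  len=0.4126

Chained into 1 loop(s):
  loop 1: 20 segments, perimeter = 9.3092
Total perimeter = 9.309


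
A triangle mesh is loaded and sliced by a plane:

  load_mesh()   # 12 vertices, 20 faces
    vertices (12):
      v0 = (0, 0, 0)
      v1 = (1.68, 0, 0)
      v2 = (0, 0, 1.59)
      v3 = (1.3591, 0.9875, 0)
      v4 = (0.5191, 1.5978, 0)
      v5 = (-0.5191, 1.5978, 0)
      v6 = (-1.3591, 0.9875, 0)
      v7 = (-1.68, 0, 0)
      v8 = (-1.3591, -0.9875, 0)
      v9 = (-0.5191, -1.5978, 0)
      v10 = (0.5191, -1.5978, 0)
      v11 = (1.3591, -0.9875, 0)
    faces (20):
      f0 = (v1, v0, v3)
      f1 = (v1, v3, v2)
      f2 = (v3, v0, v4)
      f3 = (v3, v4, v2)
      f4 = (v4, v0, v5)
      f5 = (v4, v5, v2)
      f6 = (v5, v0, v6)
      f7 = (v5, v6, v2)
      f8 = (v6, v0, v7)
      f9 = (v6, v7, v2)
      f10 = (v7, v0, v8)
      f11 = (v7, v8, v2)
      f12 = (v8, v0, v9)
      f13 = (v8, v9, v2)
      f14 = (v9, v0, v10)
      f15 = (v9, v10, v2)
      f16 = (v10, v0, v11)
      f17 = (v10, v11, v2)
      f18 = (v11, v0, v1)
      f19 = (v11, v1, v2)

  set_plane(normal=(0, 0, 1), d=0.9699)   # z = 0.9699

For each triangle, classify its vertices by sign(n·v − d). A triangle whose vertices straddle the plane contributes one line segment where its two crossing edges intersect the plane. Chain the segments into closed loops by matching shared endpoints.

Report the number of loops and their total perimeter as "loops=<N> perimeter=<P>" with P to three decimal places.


Straddling triangles (10 of 20):
  (v1,v3,v2) [--+] → (0.530049, 0.385125, 0.9699)–(0.6552, 0, 0.9699)  len=0.4049
  (v3,v4,v2) [--+] → (0.202449, 0.623142, 0.9699)–(0.530049, 0.385125, 0.9699)  len=0.4049
  (v4,v5,v2) [--+] → (-0.202449, 0.623142, 0.9699)–(0.202449, 0.623142, 0.9699)  len=0.4049
  (v5,v6,v2) [--+] → (-0.530049, 0.385125, 0.9699)–(-0.202449, 0.623142, 0.9699)  len=0.4049
  (v6,v7,v2) [--+] → (-0.6552, 0, 0.9699)–(-0.530049, 0.385125, 0.9699)  len=0.4049
  (v7,v8,v2) [--+] → (-0.530049, -0.385125, 0.9699)–(-0.6552, 0, 0.9699)  len=0.4049
  (v8,v9,v2) [--+] → (-0.202449, -0.623142, 0.9699)–(-0.530049, -0.385125, 0.9699)  len=0.4049
  (v9,v10,v2) [--+] → (0.202449, -0.623142, 0.9699)–(-0.202449, -0.623142, 0.9699)  len=0.4049
  (v10,v11,v2) [--+] → (0.530049, -0.385125, 0.9699)–(0.202449, -0.623142, 0.9699)  len=0.4049
  (v11,v1,v2) [--+] → (0.6552, 0, 0.9699)–(0.530049, -0.385125, 0.9699)  len=0.4049

Chained into 1 loop(s):
  loop 1: 10 segments, perimeter = 4.0493
Total perimeter = 4.049

loops=1 perimeter=4.049
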